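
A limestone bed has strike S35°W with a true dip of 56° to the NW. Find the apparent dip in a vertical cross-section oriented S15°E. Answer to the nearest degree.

Angle between strike (S35°W) and section (S15°E): β = 50°.
tan α = tan 56° × sin 50° = 1.4826 × 0.7660 = 1.1357
α = arctan(1.1357) = 48.64°

49°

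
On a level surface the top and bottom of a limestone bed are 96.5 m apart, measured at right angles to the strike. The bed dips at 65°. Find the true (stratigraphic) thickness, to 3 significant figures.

True thickness t = w · sin(dip) = 96.5 × sin 65°
t = 96.5 × 0.9063 = 87.459 m

87.5 m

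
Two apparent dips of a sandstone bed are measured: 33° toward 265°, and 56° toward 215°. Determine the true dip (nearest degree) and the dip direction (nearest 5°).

The two traces are lines in the plane: v₁ = (sin 265°·cos 33°, cos 265°·cos 33°, −sin 33°), v₂ = (sin 215°·cos 56°, cos 215°·cos 56°, −sin 56°).
The plane normal is n = v₁ × v₂ ∝ (-0.189, -0.518, 0.359).
tan δ = √(n_x²+n_y²)/n_z = 0.551/0.359, so δ = 56.9°.
Dip direction = atan2(-0.189, -0.518) = 200° (azimuth of n's horizontal projection).

true dip 57°, dip direction 200°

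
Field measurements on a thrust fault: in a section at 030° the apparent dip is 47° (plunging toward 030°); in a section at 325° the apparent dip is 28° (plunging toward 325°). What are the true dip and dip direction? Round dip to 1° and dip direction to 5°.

Each apparent-dip line lies in the plane. As unit vectors (x east, y north, z up), v₁ plunges 47°→030° and v₂ plunges 28°→325°.
Cross product v₁ × v₂ gives the pole to the plane: n ∝ (0.252, 0.530, 0.546).
tan δ = √(n_x²+n_y²)/n_z = 0.587/0.546, so δ = 47.1°.
The horizontal component of n points toward azimuth atan2(n_x, n_y) = 25°, the dip direction.

true dip 47°, dip direction 025°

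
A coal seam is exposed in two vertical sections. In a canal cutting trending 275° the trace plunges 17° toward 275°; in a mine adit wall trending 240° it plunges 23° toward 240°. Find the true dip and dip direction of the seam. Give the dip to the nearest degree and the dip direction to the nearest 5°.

Represent each trace as a vector plunging at its apparent dip toward its trend (east-north-up frame): v₁ = (-0.953, 0.083, -0.292), v₂ = (-0.797, -0.460, -0.391).
Cross product v₁ × v₂ gives the pole to the plane: n ∝ (-0.167, -0.139, 0.505).
Dip δ = arctan(|n_h|/n_z) = arctan(0.217/0.505) = 23.3°.
The horizontal component of n points toward azimuth atan2(n_x, n_y) = 230°, the dip direction.

true dip 23°, dip direction 230°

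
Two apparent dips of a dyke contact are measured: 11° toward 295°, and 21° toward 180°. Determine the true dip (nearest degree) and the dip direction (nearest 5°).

Represent each trace as a vector plunging at its apparent dip toward its trend (east-north-up frame): v₁ = (-0.890, 0.415, -0.191), v₂ = (0.000, -0.934, -0.358).
n = v₁ × v₂ = (-0.327, -0.319, 0.831) (taken with n_z > 0).
Dip δ = arctan(|n_h|/n_z) = arctan(0.457/0.831) = 28.8°.
The horizontal component of n points toward azimuth atan2(n_x, n_y) = 226°, the dip direction.

true dip 29°, dip direction 225°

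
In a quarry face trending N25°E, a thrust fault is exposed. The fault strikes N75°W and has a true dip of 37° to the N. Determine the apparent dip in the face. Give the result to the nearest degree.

The strike is N75°W and the section trends N25°E; the acute angle between them is β = 80°.
tan(apparent dip) = tan 37° · sin 80° = 0.7421
apparent dip = arctan 0.7421 = 36.58°

37°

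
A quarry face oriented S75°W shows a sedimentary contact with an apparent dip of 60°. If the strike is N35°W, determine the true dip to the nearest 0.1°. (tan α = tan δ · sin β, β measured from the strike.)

61.5°

β = acute angle between strike N35°W and section S75°W = 70°.
tan δ = tan α / sin β = tan 60° / sin 70° = 1.7321 / 0.9397 = 1.8432
δ = arctan(1.8432) = 61.52°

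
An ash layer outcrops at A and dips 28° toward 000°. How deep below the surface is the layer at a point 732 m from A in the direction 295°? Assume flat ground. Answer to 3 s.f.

164 m

The hole lies 65° from the dip direction, so the down-dip offset is 732 × cos 65° = 309.36 m.
Depth = down-dip offset × tan(dip) = 309.36 × tan 28° = 309.36 × 0.5317
Depth = 164.49 m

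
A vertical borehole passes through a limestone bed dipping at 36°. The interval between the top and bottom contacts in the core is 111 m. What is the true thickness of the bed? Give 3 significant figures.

True thickness t = h · cos(dip) = 111 × cos 36°
t = 111 × 0.8090 = 89.801 m

89.8 m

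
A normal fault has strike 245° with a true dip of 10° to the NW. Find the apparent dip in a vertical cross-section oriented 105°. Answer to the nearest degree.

6°

Angle between strike (245°) and section (105°): β = 40°.
tan α = tan 10° × sin 40° = 0.1763 × 0.6428 = 0.1133
α = arctan(0.1133) = 6.47°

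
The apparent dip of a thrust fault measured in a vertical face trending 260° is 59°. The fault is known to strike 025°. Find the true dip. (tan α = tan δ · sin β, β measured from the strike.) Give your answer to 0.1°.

63.8°

The section is 55° from the strike.
tan δ = tan α / sin β = tan 59° / sin 55° = 1.6643 / 0.8192 = 2.0317
δ = arctan(2.0317) = 63.79°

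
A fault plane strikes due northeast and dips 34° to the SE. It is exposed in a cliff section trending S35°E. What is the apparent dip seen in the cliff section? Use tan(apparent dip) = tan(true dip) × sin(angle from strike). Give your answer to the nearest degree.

34°

Angle between strike (due northeast) and section (S35°E): β = 80°.
tan α = tan 34° × sin 80° = 0.6745 × 0.9848 = 0.6643
α = arctan(0.6643) = 33.59°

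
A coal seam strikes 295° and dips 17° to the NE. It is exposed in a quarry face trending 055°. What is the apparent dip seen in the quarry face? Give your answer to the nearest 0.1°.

14.8°

The section lies 60° from the strike.
tan(apparent dip) = tan 17° · sin 60° = 0.2648
α = arctan(0.2648) = 14.83°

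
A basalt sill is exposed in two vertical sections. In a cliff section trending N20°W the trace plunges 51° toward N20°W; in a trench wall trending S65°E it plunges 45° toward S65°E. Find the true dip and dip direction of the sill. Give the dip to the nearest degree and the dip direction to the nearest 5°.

true dip 71°, dip direction 045°

Represent each trace as a vector plunging at its apparent dip toward its trend (east-north-up frame): v₁ = (-0.215, 0.591, -0.777), v₂ = (0.641, -0.299, -0.707).
The plane normal is n = v₁ × v₂ ∝ (0.650, 0.650, 0.315).
True dip = arccos(n_z / |n|) = arccos(0.3237) = 71.1°.
The horizontal component of n points toward azimuth atan2(n_x, n_y) = 45°, the dip direction.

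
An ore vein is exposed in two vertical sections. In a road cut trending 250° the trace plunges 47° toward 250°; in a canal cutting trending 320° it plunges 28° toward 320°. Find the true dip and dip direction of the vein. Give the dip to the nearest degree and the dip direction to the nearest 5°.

true dip 47°, dip direction 260°

Represent each trace as a vector plunging at its apparent dip toward its trend (east-north-up frame): v₁ = (-0.641, -0.233, -0.731), v₂ = (-0.568, 0.676, -0.469).
Cross product v₁ × v₂ gives the pole to the plane: n ∝ (-0.604, -0.114, 0.566).
tan δ = √(n_x²+n_y²)/n_z = 0.615/0.566, so δ = 47.4°.
Dip direction = azimuth of (n_x, n_y) = atan2(-0.604, -0.114) = 259°.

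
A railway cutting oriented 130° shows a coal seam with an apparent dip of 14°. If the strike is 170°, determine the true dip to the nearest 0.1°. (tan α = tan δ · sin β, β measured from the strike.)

21.2°

The section is 40° from the strike.
tan δ = tan α / sin β = tan 14° / sin 40° = 0.2493 / 0.6428 = 0.3879
true dip = arctan 0.3879 = 21.20°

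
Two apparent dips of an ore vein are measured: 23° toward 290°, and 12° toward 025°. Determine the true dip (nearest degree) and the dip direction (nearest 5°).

true dip 26°, dip direction 320°

Each apparent-dip line lies in the plane. As unit vectors (x east, y north, z up), v₁ plunges 23°→290° and v₂ plunges 12°→025°.
The plane normal is n = v₁ × v₂ ∝ (-0.281, 0.341, 0.897).
True dip = arccos(n_z / |n|) = arccos(0.8970) = 26.2°.
Dip direction = atan2(-0.281, 0.341) = 321° (azimuth of n's horizontal projection).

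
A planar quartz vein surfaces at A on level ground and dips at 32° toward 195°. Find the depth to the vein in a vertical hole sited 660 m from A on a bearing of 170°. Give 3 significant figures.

The hole lies 25° from the dip direction, so the down-dip offset is 660 × cos 25° = 598.16 m.
Depth = down-dip offset × tan(dip) = 598.16 × tan 32° = 598.16 × 0.6249
Depth = 373.77 m

374 m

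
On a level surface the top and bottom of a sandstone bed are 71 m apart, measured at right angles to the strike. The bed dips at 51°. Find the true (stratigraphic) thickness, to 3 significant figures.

55.2 m

True thickness t = w · sin(dip) = 71 × sin 51°
t = 71 × 0.7771 = 55.177 m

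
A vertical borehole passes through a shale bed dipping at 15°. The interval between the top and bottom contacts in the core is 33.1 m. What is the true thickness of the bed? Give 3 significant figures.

True thickness t = h · cos(dip) = 33.1 × cos 15°
t = 33.1 × 0.9659 = 31.972 m

32.0 m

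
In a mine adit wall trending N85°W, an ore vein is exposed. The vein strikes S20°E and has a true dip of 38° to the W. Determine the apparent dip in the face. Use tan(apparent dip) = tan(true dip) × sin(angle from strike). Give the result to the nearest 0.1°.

35.3°

The section lies 65° from the strike.
tan(apparent dip) = tan 38° · sin 65° = 0.7081
apparent dip = arctan 0.7081 = 35.30°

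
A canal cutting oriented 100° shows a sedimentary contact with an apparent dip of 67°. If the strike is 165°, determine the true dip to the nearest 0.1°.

The section is 65° from the strike.
tan(true dip) = tan 67° / sin 65° = 2.5994
true dip = arctan 2.5994 = 68.96°

69.0°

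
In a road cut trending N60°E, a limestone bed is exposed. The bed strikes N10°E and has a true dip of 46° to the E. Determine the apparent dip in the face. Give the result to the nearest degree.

The section lies 50° from the strike.
tan α = tan 46° × sin 50° = 1.0355 × 0.7660 = 0.7933
apparent dip = arctan 0.7933 = 38.42°

38°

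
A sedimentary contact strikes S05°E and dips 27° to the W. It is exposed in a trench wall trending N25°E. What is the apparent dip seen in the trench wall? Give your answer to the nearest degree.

14°

The section lies 30° from the strike.
tan(apparent dip) = tan 27° · sin 30° = 0.2548
α = arctan(0.2548) = 14.29°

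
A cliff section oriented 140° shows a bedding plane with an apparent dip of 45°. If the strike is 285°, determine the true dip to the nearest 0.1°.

β = acute angle between strike 285° and section 140° = 35°.
tan δ = tan α / sin β = tan 45° / sin 35° = 1.0000 / 0.5736 = 1.7434
true dip = arctan 1.7434 = 60.16°

60.2°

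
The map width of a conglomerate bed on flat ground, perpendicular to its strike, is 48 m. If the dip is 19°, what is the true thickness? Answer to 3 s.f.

15.6 m

True thickness t = w · sin(dip) = 48 × sin 19°
t = 48 × 0.3256 = 15.627 m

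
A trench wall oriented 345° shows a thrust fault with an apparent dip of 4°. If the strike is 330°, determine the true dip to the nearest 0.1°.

β = acute angle between strike 330° and section 345° = 15°.
tan(true dip) = tan 4° / sin 15° = 0.2702
δ = arctan(0.2702) = 15.12°

15.1°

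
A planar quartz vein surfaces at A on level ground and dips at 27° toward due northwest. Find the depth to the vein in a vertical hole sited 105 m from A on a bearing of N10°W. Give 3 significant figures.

The hole lies 35° from the dip direction, so the down-dip offset is 105 × cos 35° = 86.01 m.
Depth = down-dip offset × tan(dip) = 86.01 × tan 27° = 86.01 × 0.5095
Depth = 43.82 m

43.8 m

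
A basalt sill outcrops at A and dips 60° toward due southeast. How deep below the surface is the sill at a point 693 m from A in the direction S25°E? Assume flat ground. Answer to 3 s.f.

1130 m

The hole lies 20° from the dip direction, so the down-dip offset is 693 × cos 20° = 651.21 m.
Depth = down-dip offset × tan(dip) = 651.21 × tan 60° = 651.21 × 1.7321
Depth = 1127.92 m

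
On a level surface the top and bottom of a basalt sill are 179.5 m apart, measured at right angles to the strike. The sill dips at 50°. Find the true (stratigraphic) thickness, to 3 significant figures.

True thickness t = w · sin(dip) = 179.5 × sin 50°
t = 179.5 × 0.7660 = 137.505 m

138 m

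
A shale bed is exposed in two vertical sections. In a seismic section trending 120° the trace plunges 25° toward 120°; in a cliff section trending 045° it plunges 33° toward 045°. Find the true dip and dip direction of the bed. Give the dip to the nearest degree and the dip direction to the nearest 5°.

true dip 36°, dip direction 070°

Each apparent-dip line lies in the plane. As unit vectors (x east, y north, z up), v₁ plunges 25°→120° and v₂ plunges 33°→045°.
n = v₁ × v₂ = (0.497, 0.177, 0.734) (taken with n_z > 0).
tan δ = √(n_x²+n_y²)/n_z = 0.528/0.734, so δ = 35.7°.
The horizontal component of n points toward azimuth atan2(n_x, n_y) = 70°, the dip direction.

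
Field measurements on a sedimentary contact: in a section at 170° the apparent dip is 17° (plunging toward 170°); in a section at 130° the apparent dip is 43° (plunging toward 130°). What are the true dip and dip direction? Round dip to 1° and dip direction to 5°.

The two traces are lines in the plane: v₁ = (sin 170°·cos 17°, cos 170°·cos 17°, −sin 17°), v₂ = (sin 130°·cos 43°, cos 130°·cos 43°, −sin 43°).
The plane normal is n = v₁ × v₂ ∝ (0.505, -0.051, 0.450).
tan δ = √(n_x²+n_y²)/n_z = 0.507/0.450, so δ = 48.5°.
Dip direction = azimuth of (n_x, n_y) = atan2(0.505, -0.051) = 96°.

true dip 48°, dip direction 095°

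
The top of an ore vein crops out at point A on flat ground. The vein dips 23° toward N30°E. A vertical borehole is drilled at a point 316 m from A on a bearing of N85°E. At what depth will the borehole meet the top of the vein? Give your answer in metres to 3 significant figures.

The hole lies 55° from the dip direction, so the down-dip offset is 316 × cos 55° = 181.25 m.
Depth = down-dip offset × tan(dip) = 181.25 × tan 23° = 181.25 × 0.4245
Depth = 76.94 m

76.9 m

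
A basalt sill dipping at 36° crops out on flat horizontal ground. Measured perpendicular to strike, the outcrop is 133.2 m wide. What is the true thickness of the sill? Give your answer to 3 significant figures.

78.3 m

True thickness t = w · sin(dip) = 133.2 × sin 36°
t = 133.2 × 0.5878 = 78.293 m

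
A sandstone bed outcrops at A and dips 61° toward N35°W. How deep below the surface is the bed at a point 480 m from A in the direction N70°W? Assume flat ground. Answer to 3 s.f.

The hole lies 35° from the dip direction, so the down-dip offset is 480 × cos 35° = 393.19 m.
Depth = down-dip offset × tan(dip) = 393.19 × tan 61° = 393.19 × 1.8040
Depth = 709.34 m

709 m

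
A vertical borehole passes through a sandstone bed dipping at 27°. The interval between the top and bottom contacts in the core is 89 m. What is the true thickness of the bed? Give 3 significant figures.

79.3 m

True thickness t = h · cos(dip) = 89 × cos 27°
t = 89 × 0.8910 = 79.300 m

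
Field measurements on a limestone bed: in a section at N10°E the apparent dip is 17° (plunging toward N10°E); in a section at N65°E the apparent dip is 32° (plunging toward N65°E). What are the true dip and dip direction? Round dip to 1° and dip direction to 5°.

true dip 32°, dip direction 070°

Represent each trace as a vector plunging at its apparent dip toward its trend (east-north-up frame): v₁ = (0.166, 0.942, -0.292), v₂ = (0.769, 0.358, -0.530).
Cross product v₁ × v₂ gives the pole to the plane: n ∝ (0.394, 0.137, 0.664).
True dip = arccos(n_z / |n|) = arccos(0.8468) = 32.1°.
Dip direction = azimuth of (n_x, n_y) = atan2(0.394, 0.137) = 71°.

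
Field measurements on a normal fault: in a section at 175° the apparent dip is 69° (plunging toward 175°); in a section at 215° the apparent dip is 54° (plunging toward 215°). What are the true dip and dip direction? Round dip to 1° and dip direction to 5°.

true dip 70°, dip direction 155°

The two traces are lines in the plane: v₁ = (sin 175°·cos 69°, cos 175°·cos 69°, −sin 69°), v₂ = (sin 215°·cos 54°, cos 215°·cos 54°, −sin 54°).
The plane normal is n = v₁ × v₂ ∝ (0.161, -0.340, 0.135).
True dip = arccos(n_z / |n|) = arccos(0.3387) = 70.2°.
The horizontal component of n points toward azimuth atan2(n_x, n_y) = 155°, the dip direction.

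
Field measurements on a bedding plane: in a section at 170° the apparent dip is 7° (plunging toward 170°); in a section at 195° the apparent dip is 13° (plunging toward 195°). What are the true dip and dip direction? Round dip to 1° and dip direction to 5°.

true dip 17°, dip direction 235°

Represent each trace as a vector plunging at its apparent dip toward its trend (east-north-up frame): v₁ = (0.172, -0.977, -0.122), v₂ = (-0.252, -0.941, -0.225).
Cross product v₁ × v₂ gives the pole to the plane: n ∝ (-0.105, -0.070, 0.409).
tan δ = √(n_x²+n_y²)/n_z = 0.126/0.409, so δ = 17.1°.
Dip direction = azimuth of (n_x, n_y) = atan2(-0.105, -0.070) = 237°.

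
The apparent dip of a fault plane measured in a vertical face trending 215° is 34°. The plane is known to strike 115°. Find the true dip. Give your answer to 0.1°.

34.4°

β = acute angle between strike 115° and section 215° = 80°.
tan(true dip) = tan 34° / sin 80° = 0.6849
δ = arctan(0.6849) = 34.41°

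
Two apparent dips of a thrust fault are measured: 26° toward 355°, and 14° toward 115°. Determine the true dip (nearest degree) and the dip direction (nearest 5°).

The two traces are lines in the plane: v₁ = (sin 355°·cos 26°, cos 355°·cos 26°, −sin 26°), v₂ = (sin 115°·cos 14°, cos 115°·cos 14°, −sin 14°).
The plane normal is n = v₁ × v₂ ∝ (0.396, 0.404, 0.755).
tan δ = √(n_x²+n_y²)/n_z = 0.566/0.755, so δ = 36.9°.
Dip direction = atan2(0.396, 0.404) = 44° (azimuth of n's horizontal projection).

true dip 37°, dip direction 045°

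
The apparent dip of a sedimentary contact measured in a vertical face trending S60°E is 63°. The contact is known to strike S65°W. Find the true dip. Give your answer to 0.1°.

67.3°

β = acute angle between strike S65°W and section S60°E = 55°.
tan(true dip) = tan 63° / sin 55° = 2.3959
true dip = arctan 2.3959 = 67.35°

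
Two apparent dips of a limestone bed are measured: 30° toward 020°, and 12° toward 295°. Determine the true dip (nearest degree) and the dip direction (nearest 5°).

Represent each trace as a vector plunging at its apparent dip toward its trend (east-north-up frame): v₁ = (0.296, 0.814, -0.500), v₂ = (-0.887, 0.413, -0.208).
The plane normal is n = v₁ × v₂ ∝ (0.037, 0.505, 0.844).
True dip = arccos(n_z / |n|) = arccos(0.8575) = 31.0°.
Dip direction = atan2(0.037, 0.505) = 4° (azimuth of n's horizontal projection).

true dip 31°, dip direction 005°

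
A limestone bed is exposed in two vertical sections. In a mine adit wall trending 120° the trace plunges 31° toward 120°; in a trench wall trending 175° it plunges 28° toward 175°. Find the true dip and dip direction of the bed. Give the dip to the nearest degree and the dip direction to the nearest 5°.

true dip 33°, dip direction 140°

Represent each trace as a vector plunging at its apparent dip toward its trend (east-north-up frame): v₁ = (0.742, -0.429, -0.515), v₂ = (0.077, -0.880, -0.469).
n = v₁ × v₂ = (0.252, -0.309, 0.620) (taken with n_z > 0).
Dip δ = arctan(|n_h|/n_z) = arctan(0.399/0.620) = 32.7°.
Dip direction = azimuth of (n_x, n_y) = atan2(0.252, -0.309) = 141°.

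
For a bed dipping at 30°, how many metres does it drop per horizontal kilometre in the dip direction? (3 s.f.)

drop per km = 1000 × tan 30° = 1000 × 0.5774

577 m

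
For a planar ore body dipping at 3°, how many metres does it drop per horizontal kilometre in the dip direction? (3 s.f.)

drop per km = 1000 × tan 3° = 1000 × 0.0524

52.4 m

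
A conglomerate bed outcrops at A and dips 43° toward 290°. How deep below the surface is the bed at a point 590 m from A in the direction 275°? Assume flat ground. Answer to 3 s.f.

The hole lies 15° from the dip direction, so the down-dip offset is 590 × cos 15° = 569.90 m.
Depth = down-dip offset × tan(dip) = 569.90 × tan 43° = 569.90 × 0.9325
Depth = 531.44 m

531 m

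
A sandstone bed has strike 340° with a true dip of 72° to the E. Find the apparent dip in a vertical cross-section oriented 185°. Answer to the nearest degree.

The section lies 25° from the strike.
tan α = tan 72° × sin 25° = 3.0777 × 0.4226 = 1.3007
apparent dip = arctan 1.3007 = 52.45°

52°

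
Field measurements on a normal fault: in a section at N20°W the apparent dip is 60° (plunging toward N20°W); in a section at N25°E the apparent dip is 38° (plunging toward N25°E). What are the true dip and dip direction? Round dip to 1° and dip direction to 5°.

The two traces are lines in the plane: v₁ = (sin 340°·cos 60°, cos 340°·cos 60°, −sin 60°), v₂ = (sin 25°·cos 38°, cos 25°·cos 38°, −sin 38°).
The plane normal is n = v₁ × v₂ ∝ (-0.329, 0.394, 0.279).
tan δ = √(n_x²+n_y²)/n_z = 0.513/0.279, so δ = 61.5°.
Dip direction = atan2(-0.329, 0.394) = 320° (azimuth of n's horizontal projection).

true dip 62°, dip direction 320°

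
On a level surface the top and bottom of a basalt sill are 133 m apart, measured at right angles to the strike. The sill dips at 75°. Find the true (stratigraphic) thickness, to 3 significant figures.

128 m

True thickness t = w · sin(dip) = 133 × sin 75°
t = 133 × 0.9659 = 128.468 m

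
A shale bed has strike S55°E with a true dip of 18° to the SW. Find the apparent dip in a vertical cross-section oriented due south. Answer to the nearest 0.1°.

The section lies 55° from the strike.
tan α = tan 18° × sin 55° = 0.3249 × 0.8192 = 0.2662
α = arctan(0.2662) = 14.90°

14.9°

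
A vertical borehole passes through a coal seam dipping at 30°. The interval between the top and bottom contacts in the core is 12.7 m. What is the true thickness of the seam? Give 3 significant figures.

11.0 m

True thickness t = h · cos(dip) = 12.7 × cos 30°
t = 12.7 × 0.8660 = 10.999 m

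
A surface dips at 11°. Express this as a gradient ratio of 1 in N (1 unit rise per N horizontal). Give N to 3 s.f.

1 : N means tan θ = 1/N, so N = 1/tan 11° = 1/0.1944

1 in 5.14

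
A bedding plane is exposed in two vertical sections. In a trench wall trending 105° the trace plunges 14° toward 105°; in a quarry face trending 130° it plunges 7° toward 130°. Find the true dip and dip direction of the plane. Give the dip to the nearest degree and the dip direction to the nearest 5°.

The two traces are lines in the plane: v₁ = (sin 105°·cos 14°, cos 105°·cos 14°, −sin 14°), v₂ = (sin 130°·cos 7°, cos 130°·cos 7°, −sin 7°).
Cross product v₁ × v₂ gives the pole to the plane: n ∝ (0.124, 0.070, 0.407).
Dip δ = arctan(|n_h|/n_z) = arctan(0.142/0.407) = 19.2°.
The horizontal component of n points toward azimuth atan2(n_x, n_y) = 61°, the dip direction.

true dip 19°, dip direction 060°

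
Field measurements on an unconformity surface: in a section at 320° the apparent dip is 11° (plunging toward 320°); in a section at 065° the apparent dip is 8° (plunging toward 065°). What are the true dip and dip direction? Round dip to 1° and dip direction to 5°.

true dip 15°, dip direction 005°

Each apparent-dip line lies in the plane. As unit vectors (x east, y north, z up), v₁ plunges 11°→320° and v₂ plunges 8°→065°.
The plane normal is n = v₁ × v₂ ∝ (0.025, 0.259, 0.939).
Dip δ = arctan(|n_h|/n_z) = arctan(0.260/0.939) = 15.5°.
Dip direction = azimuth of (n_x, n_y) = atan2(0.025, 0.259) = 5°.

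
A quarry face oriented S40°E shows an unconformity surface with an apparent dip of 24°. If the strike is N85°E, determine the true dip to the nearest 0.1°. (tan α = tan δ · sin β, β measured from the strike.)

The section is 55° from the strike.
tan δ = tan α / sin β = tan 24° / sin 55° = 0.4452 / 0.8192 = 0.5435
true dip = arctan 0.5435 = 28.53°

28.5°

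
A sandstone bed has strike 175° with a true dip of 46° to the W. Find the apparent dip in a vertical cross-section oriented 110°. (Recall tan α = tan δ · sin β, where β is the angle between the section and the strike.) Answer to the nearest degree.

43°

The strike is 175° and the section trends 110°; the acute angle between them is β = 65°.
tan α = tan 46° × sin 65° = 1.0355 × 0.9063 = 0.9385
apparent dip = arctan 0.9385 = 43.18°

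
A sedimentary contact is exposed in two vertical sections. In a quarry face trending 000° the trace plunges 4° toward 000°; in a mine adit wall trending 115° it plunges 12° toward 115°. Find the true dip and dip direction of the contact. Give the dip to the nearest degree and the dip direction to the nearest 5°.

true dip 15°, dip direction 075°

Each apparent-dip line lies in the plane. As unit vectors (x east, y north, z up), v₁ plunges 4°→000° and v₂ plunges 12°→115°.
The plane normal is n = v₁ × v₂ ∝ (0.236, 0.062, 0.884).
tan δ = √(n_x²+n_y²)/n_z = 0.244/0.884, so δ = 15.4°.
The horizontal component of n points toward azimuth atan2(n_x, n_y) = 75°, the dip direction.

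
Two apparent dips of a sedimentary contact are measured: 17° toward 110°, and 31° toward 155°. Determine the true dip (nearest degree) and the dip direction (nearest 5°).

true dip 32°, dip direction 170°

Represent each trace as a vector plunging at its apparent dip toward its trend (east-north-up frame): v₁ = (0.899, -0.327, -0.292), v₂ = (0.362, -0.777, -0.515).
Cross product v₁ × v₂ gives the pole to the plane: n ∝ (0.059, -0.357, 0.580).
Dip δ = arctan(|n_h|/n_z) = arctan(0.362/0.580) = 32.0°.
The horizontal component of n points toward azimuth atan2(n_x, n_y) = 171°, the dip direction.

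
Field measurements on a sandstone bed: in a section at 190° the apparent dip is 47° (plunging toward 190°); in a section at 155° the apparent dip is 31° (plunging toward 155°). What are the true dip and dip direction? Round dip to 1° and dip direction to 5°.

Represent each trace as a vector plunging at its apparent dip toward its trend (east-north-up frame): v₁ = (-0.118, -0.672, -0.731), v₂ = (0.362, -0.777, -0.515).
n = v₁ × v₂ = (-0.222, -0.326, 0.335) (taken with n_z > 0).
True dip = arccos(n_z / |n|) = arccos(0.6476) = 49.6°.
The horizontal component of n points toward azimuth atan2(n_x, n_y) = 214°, the dip direction.

true dip 50°, dip direction 215°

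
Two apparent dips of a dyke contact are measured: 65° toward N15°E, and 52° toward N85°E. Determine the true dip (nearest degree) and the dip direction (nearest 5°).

true dip 66°, dip direction 030°

The two traces are lines in the plane: v₁ = (sin 15°·cos 65°, cos 15°·cos 65°, −sin 65°), v₂ = (sin 85°·cos 52°, cos 85°·cos 52°, −sin 52°).
n = v₁ × v₂ = (0.273, 0.470, 0.244) (taken with n_z > 0).
tan δ = √(n_x²+n_y²)/n_z = 0.543/0.244, so δ = 65.8°.
The horizontal component of n points toward azimuth atan2(n_x, n_y) = 30°, the dip direction.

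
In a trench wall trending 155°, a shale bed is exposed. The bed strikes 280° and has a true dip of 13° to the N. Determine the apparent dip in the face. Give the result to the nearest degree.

Angle between strike (280°) and section (155°): β = 55°.
tan(apparent dip) = tan 13° · sin 55° = 0.1891
apparent dip = arctan 0.1891 = 10.71°

11°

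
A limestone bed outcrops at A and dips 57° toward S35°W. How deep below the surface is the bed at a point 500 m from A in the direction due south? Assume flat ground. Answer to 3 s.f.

631 m

The hole lies 35° from the dip direction, so the down-dip offset is 500 × cos 35° = 409.58 m.
Depth = down-dip offset × tan(dip) = 409.58 × tan 57° = 409.58 × 1.5399
Depth = 630.69 m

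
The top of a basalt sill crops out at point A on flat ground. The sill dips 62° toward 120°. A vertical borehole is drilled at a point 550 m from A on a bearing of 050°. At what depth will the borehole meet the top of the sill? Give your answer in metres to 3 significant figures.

The hole lies 70° from the dip direction, so the down-dip offset is 550 × cos 70° = 188.11 m.
Depth = down-dip offset × tan(dip) = 188.11 × tan 62° = 188.11 × 1.8807
Depth = 353.79 m

354 m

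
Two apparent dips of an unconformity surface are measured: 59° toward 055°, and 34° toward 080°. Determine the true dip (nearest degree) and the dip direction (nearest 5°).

The two traces are lines in the plane: v₁ = (sin 55°·cos 59°, cos 55°·cos 59°, −sin 59°), v₂ = (sin 80°·cos 34°, cos 80°·cos 34°, −sin 34°).
Cross product v₁ × v₂ gives the pole to the plane: n ∝ (0.042, 0.464, 0.180).
True dip = arccos(n_z / |n|) = arccos(0.3613) = 68.8°.
Dip direction = atan2(0.042, 0.464) = 5° (azimuth of n's horizontal projection).

true dip 69°, dip direction 005°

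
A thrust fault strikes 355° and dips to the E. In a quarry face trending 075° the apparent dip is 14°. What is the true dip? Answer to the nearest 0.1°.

β = acute angle between strike 355° and section 075° = 80°.
tan(true dip) = tan 14° / sin 80° = 0.2532
true dip = arctan 0.2532 = 14.21°

14.2°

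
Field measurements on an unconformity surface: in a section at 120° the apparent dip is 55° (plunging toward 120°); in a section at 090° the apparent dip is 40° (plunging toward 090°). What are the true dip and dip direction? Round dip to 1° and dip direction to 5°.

Each apparent-dip line lies in the plane. As unit vectors (x east, y north, z up), v₁ plunges 55°→120° and v₂ plunges 40°→090°.
n = v₁ × v₂ = (0.184, -0.308, 0.220) (taken with n_z > 0).
Dip δ = arctan(|n_h|/n_z) = arctan(0.359/0.220) = 58.5°.
The horizontal component of n points toward azimuth atan2(n_x, n_y) = 149°, the dip direction.

true dip 59°, dip direction 150°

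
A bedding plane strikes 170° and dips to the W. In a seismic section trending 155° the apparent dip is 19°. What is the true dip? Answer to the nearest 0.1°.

53.1°

β = acute angle between strike 170° and section 155° = 15°.
tan δ = tan α / sin β = tan 19° / sin 15° = 0.3443 / 0.2588 = 1.3304
true dip = arctan 1.3304 = 53.07°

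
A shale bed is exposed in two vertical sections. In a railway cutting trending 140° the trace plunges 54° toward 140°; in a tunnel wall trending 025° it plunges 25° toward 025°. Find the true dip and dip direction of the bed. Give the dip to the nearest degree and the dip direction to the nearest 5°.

Each apparent-dip line lies in the plane. As unit vectors (x east, y north, z up), v₁ plunges 54°→140° and v₂ plunges 25°→025°.
The plane normal is n = v₁ × v₂ ∝ (0.855, -0.150, 0.483).
tan δ = √(n_x²+n_y²)/n_z = 0.868/0.483, so δ = 60.9°.
The horizontal component of n points toward azimuth atan2(n_x, n_y) = 100°, the dip direction.

true dip 61°, dip direction 100°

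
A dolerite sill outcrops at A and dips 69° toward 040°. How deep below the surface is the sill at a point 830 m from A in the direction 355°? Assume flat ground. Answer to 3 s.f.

The hole lies 45° from the dip direction, so the down-dip offset is 830 × cos 45° = 586.90 m.
Depth = down-dip offset × tan(dip) = 586.90 × tan 69° = 586.90 × 2.6051
Depth = 1528.92 m

1530 m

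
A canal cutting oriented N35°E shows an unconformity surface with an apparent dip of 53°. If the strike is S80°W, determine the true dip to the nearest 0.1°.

β = acute angle between strike S80°W and section N35°E = 45°.
tan δ = tan α / sin β = tan 53° / sin 45° = 1.3270 / 0.7071 = 1.8767
true dip = arctan 1.8767 = 61.95°

61.9°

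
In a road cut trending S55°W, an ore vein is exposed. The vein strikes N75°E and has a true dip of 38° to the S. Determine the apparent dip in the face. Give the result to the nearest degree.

The strike is N75°E and the section trends S55°W; the acute angle between them is β = 20°.
tan(apparent dip) = tan 38° · sin 20° = 0.2672
apparent dip = arctan 0.2672 = 14.96°

15°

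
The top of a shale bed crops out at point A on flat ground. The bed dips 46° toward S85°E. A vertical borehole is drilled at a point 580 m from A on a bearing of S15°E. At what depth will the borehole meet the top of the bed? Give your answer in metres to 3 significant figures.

205 m

The hole lies 70° from the dip direction, so the down-dip offset is 580 × cos 70° = 198.37 m.
Depth = down-dip offset × tan(dip) = 198.37 × tan 46° = 198.37 × 1.0355
Depth = 205.42 m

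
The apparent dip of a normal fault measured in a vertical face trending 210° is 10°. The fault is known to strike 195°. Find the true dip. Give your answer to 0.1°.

The section is 15° from the strike.
tan(true dip) = tan 10° / sin 15° = 0.6813
δ = arctan(0.6813) = 34.27°

34.3°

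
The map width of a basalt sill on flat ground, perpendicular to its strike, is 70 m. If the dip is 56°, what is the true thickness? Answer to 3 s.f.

58.0 m

True thickness t = w · sin(dip) = 70 × sin 56°
t = 70 × 0.8290 = 58.033 m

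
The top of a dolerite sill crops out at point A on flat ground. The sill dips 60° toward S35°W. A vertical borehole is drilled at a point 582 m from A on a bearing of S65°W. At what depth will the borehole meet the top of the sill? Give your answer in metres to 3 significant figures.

873 m

The hole lies 30° from the dip direction, so the down-dip offset is 582 × cos 30° = 504.03 m.
Depth = down-dip offset × tan(dip) = 504.03 × tan 60° = 504.03 × 1.7321
Depth = 873.00 m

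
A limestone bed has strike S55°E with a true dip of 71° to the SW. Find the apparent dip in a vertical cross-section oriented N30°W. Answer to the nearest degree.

51°

The section lies 25° from the strike.
tan α = tan 71° × sin 25° = 2.9042 × 0.4226 = 1.2274
apparent dip = arctan 1.2274 = 50.83°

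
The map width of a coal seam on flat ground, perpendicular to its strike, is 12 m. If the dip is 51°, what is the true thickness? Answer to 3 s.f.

9.33 m

True thickness t = w · sin(dip) = 12 × sin 51°
t = 12 × 0.7771 = 9.326 m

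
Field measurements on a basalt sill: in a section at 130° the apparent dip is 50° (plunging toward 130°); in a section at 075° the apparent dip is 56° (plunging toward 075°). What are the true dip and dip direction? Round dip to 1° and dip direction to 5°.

true dip 57°, dip direction 090°

Each apparent-dip line lies in the plane. As unit vectors (x east, y north, z up), v₁ plunges 50°→130° and v₂ plunges 56°→075°.
n = v₁ × v₂ = (0.453, -0.006, 0.294) (taken with n_z > 0).
True dip = arccos(n_z / |n|) = arccos(0.5446) = 57.0°.
The horizontal component of n points toward azimuth atan2(n_x, n_y) = 91°, the dip direction.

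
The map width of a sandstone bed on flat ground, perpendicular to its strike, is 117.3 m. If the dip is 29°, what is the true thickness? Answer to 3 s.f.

True thickness t = w · sin(dip) = 117.3 × sin 29°
t = 117.3 × 0.4848 = 56.868 m

56.9 m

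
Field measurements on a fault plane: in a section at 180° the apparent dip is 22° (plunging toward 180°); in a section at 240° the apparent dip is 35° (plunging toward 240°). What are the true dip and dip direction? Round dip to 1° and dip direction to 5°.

The two traces are lines in the plane: v₁ = (sin 180°·cos 22°, cos 180°·cos 22°, −sin 22°), v₂ = (sin 240°·cos 35°, cos 240°·cos 35°, −sin 35°).
The plane normal is n = v₁ × v₂ ∝ (-0.378, -0.266, 0.658).
Dip δ = arctan(|n_h|/n_z) = arctan(0.462/0.658) = 35.1°.
Dip direction = azimuth of (n_x, n_y) = atan2(-0.378, -0.266) = 235°.

true dip 35°, dip direction 235°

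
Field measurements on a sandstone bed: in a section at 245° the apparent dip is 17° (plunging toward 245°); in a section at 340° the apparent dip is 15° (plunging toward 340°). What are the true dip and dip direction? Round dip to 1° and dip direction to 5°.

Represent each trace as a vector plunging at its apparent dip toward its trend (east-north-up frame): v₁ = (-0.867, -0.404, -0.292), v₂ = (-0.330, 0.908, -0.259).
n = v₁ × v₂ = (-0.370, 0.128, 0.920) (taken with n_z > 0).
tan δ = √(n_x²+n_y²)/n_z = 0.391/0.920, so δ = 23.0°.
Dip direction = azimuth of (n_x, n_y) = atan2(-0.370, 0.128) = 289°.

true dip 23°, dip direction 290°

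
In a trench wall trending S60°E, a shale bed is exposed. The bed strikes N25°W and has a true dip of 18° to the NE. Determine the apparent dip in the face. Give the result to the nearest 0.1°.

The section lies 35° from the strike.
tan(apparent dip) = tan 18° · sin 35° = 0.1864
apparent dip = arctan 0.1864 = 10.56°

10.6°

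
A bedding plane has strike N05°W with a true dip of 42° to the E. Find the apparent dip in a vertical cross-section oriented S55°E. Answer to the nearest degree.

35°

The section lies 50° from the strike.
tan(apparent dip) = tan 42° · sin 50° = 0.6897
apparent dip = arctan 0.6897 = 34.60°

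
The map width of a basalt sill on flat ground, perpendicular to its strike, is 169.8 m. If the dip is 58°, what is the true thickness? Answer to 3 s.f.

144 m

True thickness t = w · sin(dip) = 169.8 × sin 58°
t = 169.8 × 0.8480 = 143.999 m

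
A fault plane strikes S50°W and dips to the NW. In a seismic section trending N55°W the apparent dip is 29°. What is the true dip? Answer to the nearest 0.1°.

29.8°

The section is 75° from the strike.
tan(true dip) = tan 29° / sin 75° = 0.5739
true dip = arctan 0.5739 = 29.85°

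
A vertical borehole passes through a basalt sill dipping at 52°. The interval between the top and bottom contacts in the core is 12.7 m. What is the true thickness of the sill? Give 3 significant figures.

True thickness t = h · cos(dip) = 12.7 × cos 52°
t = 12.7 × 0.6157 = 7.819 m

7.82 m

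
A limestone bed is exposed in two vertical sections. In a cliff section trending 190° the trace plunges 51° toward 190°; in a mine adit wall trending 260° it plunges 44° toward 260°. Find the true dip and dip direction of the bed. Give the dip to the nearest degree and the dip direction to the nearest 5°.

true dip 54°, dip direction 215°

Represent each trace as a vector plunging at its apparent dip toward its trend (east-north-up frame): v₁ = (-0.109, -0.620, -0.777), v₂ = (-0.708, -0.125, -0.695).
Cross product v₁ × v₂ gives the pole to the plane: n ∝ (-0.333, -0.475, 0.425).
tan δ = √(n_x²+n_y²)/n_z = 0.580/0.425, so δ = 53.7°.
Dip direction = azimuth of (n_x, n_y) = atan2(-0.333, -0.475) = 215°.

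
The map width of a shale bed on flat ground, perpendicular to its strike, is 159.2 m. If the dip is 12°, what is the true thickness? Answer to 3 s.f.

True thickness t = w · sin(dip) = 159.2 × sin 12°
t = 159.2 × 0.2079 = 33.100 m

33.1 m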